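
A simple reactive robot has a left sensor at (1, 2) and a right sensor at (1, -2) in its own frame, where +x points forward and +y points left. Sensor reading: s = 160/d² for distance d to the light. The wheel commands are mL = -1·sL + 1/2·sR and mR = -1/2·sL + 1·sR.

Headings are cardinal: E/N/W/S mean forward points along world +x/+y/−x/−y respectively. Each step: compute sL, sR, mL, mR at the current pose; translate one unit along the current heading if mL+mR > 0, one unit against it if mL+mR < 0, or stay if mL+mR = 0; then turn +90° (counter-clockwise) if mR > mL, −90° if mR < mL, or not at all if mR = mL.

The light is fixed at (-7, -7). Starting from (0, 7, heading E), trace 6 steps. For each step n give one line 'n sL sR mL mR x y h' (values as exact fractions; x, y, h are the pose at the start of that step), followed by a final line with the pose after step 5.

n=0: pose=(0,7,E); sL=1/2, sR=10/13; mL=-3/26, mR=27/52; mL+mR=21/52 → advance +1; mR−mL=33/52 → turn +1·90°
n=1: pose=(1,7,N); sL=160/261, sR=32/65; mL=-6224/16965, mR=3152/16965; mL+mR=-1024/5655 → advance -1; mR−mL=9376/16965 → turn +1·90°
n=2: pose=(1,6,W); sL=16/17, sR=80/137; mL=-1512/2329, mR=264/2329; mL+mR=-1248/2329 → advance -1; mR−mL=1776/2329 → turn +1·90°
n=3: pose=(2,6,S); sL=32/53, sR=160/193; mL=-1936/10229, mR=5392/10229; mL+mR=3456/10229 → advance +1; mR−mL=7328/10229 → turn +1·90°
n=4: pose=(2,5,E); sL=20/37, sR=4/5; mL=-26/185, mR=98/185; mL+mR=72/185 → advance +1; mR−mL=124/185 → turn +1·90°
n=5: pose=(3,5,N); sL=160/233, sR=160/313; mL=-31440/72929, mR=12240/72929; mL+mR=-19200/72929 → advance -1; mR−mL=43680/72929 → turn +1·90°

0 1/2 10/13 -3/26 27/52 0 7 E
1 160/261 32/65 -6224/16965 3152/16965 1 7 N
2 16/17 80/137 -1512/2329 264/2329 1 6 W
3 32/53 160/193 -1936/10229 5392/10229 2 6 S
4 20/37 4/5 -26/185 98/185 2 5 E
5 160/233 160/313 -31440/72929 12240/72929 3 5 N
final 3 4 W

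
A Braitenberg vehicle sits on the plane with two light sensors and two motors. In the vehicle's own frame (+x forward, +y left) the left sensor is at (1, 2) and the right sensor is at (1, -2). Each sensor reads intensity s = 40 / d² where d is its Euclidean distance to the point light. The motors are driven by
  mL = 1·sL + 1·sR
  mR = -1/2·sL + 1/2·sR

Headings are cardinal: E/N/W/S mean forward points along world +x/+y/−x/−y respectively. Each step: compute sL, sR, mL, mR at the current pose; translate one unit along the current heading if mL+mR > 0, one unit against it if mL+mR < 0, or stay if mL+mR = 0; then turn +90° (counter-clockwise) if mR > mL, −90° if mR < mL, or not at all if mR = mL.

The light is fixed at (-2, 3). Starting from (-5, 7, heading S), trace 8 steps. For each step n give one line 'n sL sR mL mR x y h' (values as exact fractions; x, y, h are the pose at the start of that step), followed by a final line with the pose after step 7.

n=0: pose=(-5,7,S); sL=4, sR=20/17; mL=88/17, mR=-24/17; mL+mR=64/17 → advance +1; mR−mL=-112/17 → turn -1·90°
n=1: pose=(-5,6,W); sL=40/17, sR=40/41; mL=2320/697, mR=-480/697; mL+mR=1840/697 → advance +1; mR−mL=-2800/697 → turn -1·90°
n=2: pose=(-6,6,N); sL=10/13, sR=2; mL=36/13, mR=8/13; mL+mR=44/13 → advance +1; mR−mL=-28/13 → turn -1·90°
n=3: pose=(-6,7,E); sL=8/9, sR=40/13; mL=464/117, mR=128/117; mL+mR=592/117 → advance +1; mR−mL=-112/39 → turn -1·90°
n=4: pose=(-5,7,S); sL=4, sR=20/17; mL=88/17, mR=-24/17; mL+mR=64/17 → advance +1; mR−mL=-112/17 → turn -1·90°
n=5: pose=(-5,6,W); sL=40/17, sR=40/41; mL=2320/697, mR=-480/697; mL+mR=1840/697 → advance +1; mR−mL=-2800/697 → turn -1·90°
n=6: pose=(-6,6,N); sL=10/13, sR=2; mL=36/13, mR=8/13; mL+mR=44/13 → advance +1; mR−mL=-28/13 → turn -1·90°
n=7: pose=(-6,7,E); sL=8/9, sR=40/13; mL=464/117, mR=128/117; mL+mR=592/117 → advance +1; mR−mL=-112/39 → turn -1·90°

0 4 20/17 88/17 -24/17 -5 7 S
1 40/17 40/41 2320/697 -480/697 -5 6 W
2 10/13 2 36/13 8/13 -6 6 N
3 8/9 40/13 464/117 128/117 -6 7 E
4 4 20/17 88/17 -24/17 -5 7 S
5 40/17 40/41 2320/697 -480/697 -5 6 W
6 10/13 2 36/13 8/13 -6 6 N
7 8/9 40/13 464/117 128/117 -6 7 E
final -5 7 S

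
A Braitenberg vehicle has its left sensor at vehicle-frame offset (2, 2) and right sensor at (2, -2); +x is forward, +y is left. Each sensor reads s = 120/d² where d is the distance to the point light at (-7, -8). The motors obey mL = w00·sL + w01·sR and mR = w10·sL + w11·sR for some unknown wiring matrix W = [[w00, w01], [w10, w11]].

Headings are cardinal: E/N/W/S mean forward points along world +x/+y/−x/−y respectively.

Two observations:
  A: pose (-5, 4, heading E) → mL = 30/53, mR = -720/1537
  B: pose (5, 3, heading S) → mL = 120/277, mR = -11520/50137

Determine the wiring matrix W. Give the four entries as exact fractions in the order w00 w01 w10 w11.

obs A: pose=(-5,4,E) → sL=30/53, sR=30/29, mL=30/53, mR=-720/1537
obs B: pose=(5,3,S) → sL=120/277, sR=120/181, mL=120/277, mR=-11520/50137
sensor matrix S = [[30/53, 30/29], [120/277, 120/181]]; det S = -5616000/77060569
solve [mL_A; mL_B] = S·[w00; w01] and [mR_A; mR_B] = S·[w10; w11]:
  w00 = 1, w01 = 0, w10 = 1, w11 = -1

1 0 1 -1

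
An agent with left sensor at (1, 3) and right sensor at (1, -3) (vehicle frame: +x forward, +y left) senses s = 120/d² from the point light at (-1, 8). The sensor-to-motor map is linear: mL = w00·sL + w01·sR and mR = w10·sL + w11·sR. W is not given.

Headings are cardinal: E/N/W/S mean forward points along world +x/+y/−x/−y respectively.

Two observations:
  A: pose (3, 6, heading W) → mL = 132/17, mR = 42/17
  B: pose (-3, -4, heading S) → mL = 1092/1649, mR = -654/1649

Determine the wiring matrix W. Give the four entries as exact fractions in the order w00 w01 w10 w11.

obs A: pose=(3,6,W) → sL=60/17, sR=12, mL=132/17, mR=42/17
obs B: pose=(-3,-4,S) → sL=12/17, sR=60/97, mL=1092/1649, mR=-654/1649
sensor matrix S = [[60/17, 12], [12/17, 60/97]]; det S = -10368/1649
solve [mL_A; mL_B] = S·[w00; w01] and [mR_A; mR_B] = S·[w10; w11]:
  w00 = 1/2, w01 = 1/2, w10 = -1, w11 = 1/2

1/2 1/2 -1 1/2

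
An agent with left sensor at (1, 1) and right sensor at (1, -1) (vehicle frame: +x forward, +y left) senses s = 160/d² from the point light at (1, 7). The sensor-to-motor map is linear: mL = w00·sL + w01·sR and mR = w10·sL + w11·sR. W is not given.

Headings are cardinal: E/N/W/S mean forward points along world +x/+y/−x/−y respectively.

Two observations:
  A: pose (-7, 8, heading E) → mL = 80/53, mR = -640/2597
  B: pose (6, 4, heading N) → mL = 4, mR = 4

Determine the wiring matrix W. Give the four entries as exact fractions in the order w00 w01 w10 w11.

1/2 0 1 -1

obs A: pose=(-7,8,E) → sL=160/53, sR=160/49, mL=80/53, mR=-640/2597
obs B: pose=(6,4,N) → sL=8, sR=4, mL=4, mR=4
sensor matrix S = [[160/53, 160/49], [8, 4]]; det S = -36480/2597
solve [mL_A; mL_B] = S·[w00; w01] and [mR_A; mR_B] = S·[w10; w11]:
  w00 = 1/2, w01 = 0, w10 = 1, w11 = -1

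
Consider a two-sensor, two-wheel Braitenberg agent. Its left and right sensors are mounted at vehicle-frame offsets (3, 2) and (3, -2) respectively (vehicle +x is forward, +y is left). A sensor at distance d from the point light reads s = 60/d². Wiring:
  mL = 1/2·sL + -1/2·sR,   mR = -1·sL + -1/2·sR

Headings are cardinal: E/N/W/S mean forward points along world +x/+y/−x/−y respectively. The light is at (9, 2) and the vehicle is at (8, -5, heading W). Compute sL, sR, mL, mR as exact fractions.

60/97 60/41 -1680/3977 -5370/3977

left sensor world pos  = (5, -7); dL² = 97
right sensor world pos = (5, -3); dR² = 41
sL = 60/97 = 60/97
sR = 60/41 = 60/41
mL = 1/2·sL + -1/2·sR = -1680/3977
mR = -1·sL + -1/2·sR = -5370/3977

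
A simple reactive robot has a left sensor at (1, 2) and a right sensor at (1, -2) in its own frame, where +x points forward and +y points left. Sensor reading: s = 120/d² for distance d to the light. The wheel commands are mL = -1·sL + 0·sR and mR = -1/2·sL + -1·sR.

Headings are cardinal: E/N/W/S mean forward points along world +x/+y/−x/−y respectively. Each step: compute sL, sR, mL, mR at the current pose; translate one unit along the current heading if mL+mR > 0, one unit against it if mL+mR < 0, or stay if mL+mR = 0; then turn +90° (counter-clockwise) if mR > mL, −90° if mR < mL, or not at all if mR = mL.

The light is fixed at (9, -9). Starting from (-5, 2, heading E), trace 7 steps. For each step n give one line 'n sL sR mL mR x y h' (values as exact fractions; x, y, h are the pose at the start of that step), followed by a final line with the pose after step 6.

0 60/169 12/25 -60/169 -2778/4225 -5 2 E
1 120/269 120/389 -120/269 -55620/104641 -6 2 S
2 30/89 30/113 -30/89 -4365/10057 -6 3 W
3 24/85 120/313 -24/85 -13956/26605 -5 3 N
4 60/169 12/25 -60/169 -2778/4225 -5 2 E
5 120/269 120/389 -120/269 -55620/104641 -6 2 S
6 30/89 30/113 -30/89 -4365/10057 -6 3 W
final -5 3 N

n=0: pose=(-5,2,E); sL=60/169, sR=12/25; mL=-60/169, mR=-2778/4225; mL+mR=-4278/4225 → advance -1; mR−mL=-1278/4225 → turn -1·90°
n=1: pose=(-6,2,S); sL=120/269, sR=120/389; mL=-120/269, mR=-55620/104641; mL+mR=-102300/104641 → advance -1; mR−mL=-8940/104641 → turn -1·90°
n=2: pose=(-6,3,W); sL=30/89, sR=30/113; mL=-30/89, mR=-4365/10057; mL+mR=-7755/10057 → advance -1; mR−mL=-975/10057 → turn -1·90°
n=3: pose=(-5,3,N); sL=24/85, sR=120/313; mL=-24/85, mR=-13956/26605; mL+mR=-21468/26605 → advance -1; mR−mL=-6444/26605 → turn -1·90°
n=4: pose=(-5,2,E); sL=60/169, sR=12/25; mL=-60/169, mR=-2778/4225; mL+mR=-4278/4225 → advance -1; mR−mL=-1278/4225 → turn -1·90°
n=5: pose=(-6,2,S); sL=120/269, sR=120/389; mL=-120/269, mR=-55620/104641; mL+mR=-102300/104641 → advance -1; mR−mL=-8940/104641 → turn -1·90°
n=6: pose=(-6,3,W); sL=30/89, sR=30/113; mL=-30/89, mR=-4365/10057; mL+mR=-7755/10057 → advance -1; mR−mL=-975/10057 → turn -1·90°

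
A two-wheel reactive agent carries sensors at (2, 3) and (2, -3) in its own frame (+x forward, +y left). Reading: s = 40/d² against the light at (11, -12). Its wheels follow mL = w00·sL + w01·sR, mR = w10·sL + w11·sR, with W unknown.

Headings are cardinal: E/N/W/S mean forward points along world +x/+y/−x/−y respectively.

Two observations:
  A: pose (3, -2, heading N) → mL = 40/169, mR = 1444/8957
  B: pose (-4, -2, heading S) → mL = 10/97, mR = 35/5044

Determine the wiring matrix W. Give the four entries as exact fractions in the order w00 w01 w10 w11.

obs A: pose=(3,-2,N) → sL=8/53, sR=40/169, mL=40/169, mR=1444/8957
obs B: pose=(-4,-2,S) → sL=5/26, sR=10/97, mL=10/97, mR=35/5044
sensor matrix S = [[8/53, 40/169], [5/26, 10/97]]; det S = -338340/11294777
solve [mL_A; mL_B] = S·[w00; w01] and [mR_A; mR_B] = S·[w10; w11]:
  w00 = 0, w01 = 1, w10 = -1/2, w11 = 1

0 1 -1/2 1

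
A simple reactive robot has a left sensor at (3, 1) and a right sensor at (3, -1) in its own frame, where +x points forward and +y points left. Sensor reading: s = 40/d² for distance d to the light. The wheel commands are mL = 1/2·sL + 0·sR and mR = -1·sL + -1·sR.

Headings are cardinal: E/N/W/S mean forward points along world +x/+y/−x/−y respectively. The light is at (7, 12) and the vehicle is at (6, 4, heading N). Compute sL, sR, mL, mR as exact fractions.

40/29 8/5 20/29 -432/145

left sensor world pos  = (5, 7); dL² = 29
right sensor world pos = (7, 7); dR² = 25
sL = 40/29 = 40/29
sR = 40/25 = 8/5
mL = 1/2·sL + 0·sR = 20/29
mR = -1·sL + -1·sR = -432/145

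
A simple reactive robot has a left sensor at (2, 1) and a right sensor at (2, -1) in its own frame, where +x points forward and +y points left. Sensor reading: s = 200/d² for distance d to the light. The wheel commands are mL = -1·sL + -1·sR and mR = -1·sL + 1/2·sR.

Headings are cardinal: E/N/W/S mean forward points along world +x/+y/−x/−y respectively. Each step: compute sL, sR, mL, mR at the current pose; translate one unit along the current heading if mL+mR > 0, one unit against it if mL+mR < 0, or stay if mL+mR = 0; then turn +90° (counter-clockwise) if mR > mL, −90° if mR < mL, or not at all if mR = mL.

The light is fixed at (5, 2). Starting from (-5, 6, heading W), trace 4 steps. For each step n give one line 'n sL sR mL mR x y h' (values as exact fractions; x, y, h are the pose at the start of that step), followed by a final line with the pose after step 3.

n=0: pose=(-5,6,W); sL=200/153, sR=200/169; mL=-64400/25857, mR=-18500/25857; mL+mR=-82900/25857 → advance -1; mR−mL=300/169 → turn +1·90°
n=1: pose=(-4,6,S); sL=50/17, sR=25/13; mL=-1075/221, mR=-875/442; mL+mR=-3025/442 → advance -1; mR−mL=75/26 → turn +1·90°
n=2: pose=(-4,7,E); sL=40/17, sR=40/13; mL=-1200/221, mR=-180/221; mL+mR=-1380/221 → advance -1; mR−mL=60/13 → turn +1·90°
n=3: pose=(-5,7,N); sL=20/17, sR=20/13; mL=-600/221, mR=-90/221; mL+mR=-690/221 → advance -1; mR−mL=30/13 → turn +1·90°

0 200/153 200/169 -64400/25857 -18500/25857 -5 6 W
1 50/17 25/13 -1075/221 -875/442 -4 6 S
2 40/17 40/13 -1200/221 -180/221 -4 7 E
3 20/17 20/13 -600/221 -90/221 -5 7 N
final -5 6 W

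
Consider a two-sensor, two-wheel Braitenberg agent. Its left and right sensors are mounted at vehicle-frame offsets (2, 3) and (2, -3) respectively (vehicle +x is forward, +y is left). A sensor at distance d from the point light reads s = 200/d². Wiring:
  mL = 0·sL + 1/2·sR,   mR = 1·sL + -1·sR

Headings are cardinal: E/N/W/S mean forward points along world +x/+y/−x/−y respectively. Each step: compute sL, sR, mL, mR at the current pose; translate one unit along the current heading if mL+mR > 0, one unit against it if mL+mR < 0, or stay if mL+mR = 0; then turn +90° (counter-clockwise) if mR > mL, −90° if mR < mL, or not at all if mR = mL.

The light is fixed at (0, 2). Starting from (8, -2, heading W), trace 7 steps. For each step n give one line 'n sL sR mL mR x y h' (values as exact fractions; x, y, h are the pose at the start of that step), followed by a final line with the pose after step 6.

n=0: pose=(8,-2,W); sL=40/17, sR=200/37; mL=100/37, mR=-1920/629; mL+mR=-220/629 → advance -1; mR−mL=-3620/629 → turn -1·90°
n=1: pose=(9,-2,N); sL=5, sR=50/37; mL=25/37, mR=135/37; mL+mR=160/37 → advance +1; mR−mL=110/37 → turn +1·90°
n=2: pose=(9,-1,W); sL=40/17, sR=200/49; mL=100/49, mR=-1440/833; mL+mR=260/833 → advance +1; mR−mL=-3140/833 → turn -1·90°
n=3: pose=(8,-1,N); sL=100/13, sR=100/61; mL=50/61, mR=4800/793; mL+mR=5450/793 → advance +1; mR−mL=4150/793 → turn +1·90°
n=4: pose=(8,0,W); sL=200/61, sR=200/37; mL=100/37, mR=-4800/2257; mL+mR=1300/2257 → advance +1; mR−mL=-10900/2257 → turn -1·90°
n=5: pose=(7,0,N); sL=25/2, sR=2; mL=1, mR=21/2; mL+mR=23/2 → advance +1; mR−mL=19/2 → turn +1·90°
n=6: pose=(7,1,W); sL=200/41, sR=200/29; mL=100/29, mR=-2400/1189; mL+mR=1700/1189 → advance +1; mR−mL=-6500/1189 → turn -1·90°

0 40/17 200/37 100/37 -1920/629 8 -2 W
1 5 50/37 25/37 135/37 9 -2 N
2 40/17 200/49 100/49 -1440/833 9 -1 W
3 100/13 100/61 50/61 4800/793 8 -1 N
4 200/61 200/37 100/37 -4800/2257 8 0 W
5 25/2 2 1 21/2 7 0 N
6 200/41 200/29 100/29 -2400/1189 7 1 W
final 6 1 N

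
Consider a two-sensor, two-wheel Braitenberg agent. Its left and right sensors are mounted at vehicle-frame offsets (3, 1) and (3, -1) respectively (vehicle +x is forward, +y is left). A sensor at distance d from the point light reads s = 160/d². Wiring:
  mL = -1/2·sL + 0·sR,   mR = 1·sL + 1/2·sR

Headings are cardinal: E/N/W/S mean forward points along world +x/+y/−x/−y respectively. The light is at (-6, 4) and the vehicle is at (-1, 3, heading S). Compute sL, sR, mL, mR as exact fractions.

40/13 5 -20/13 145/26

left sensor world pos  = (0, 0); dL² = 52
right sensor world pos = (-2, 0); dR² = 32
sL = 160/52 = 40/13
sR = 160/32 = 5
mL = -1/2·sL + 0·sR = -20/13
mR = 1·sL + 1/2·sR = 145/26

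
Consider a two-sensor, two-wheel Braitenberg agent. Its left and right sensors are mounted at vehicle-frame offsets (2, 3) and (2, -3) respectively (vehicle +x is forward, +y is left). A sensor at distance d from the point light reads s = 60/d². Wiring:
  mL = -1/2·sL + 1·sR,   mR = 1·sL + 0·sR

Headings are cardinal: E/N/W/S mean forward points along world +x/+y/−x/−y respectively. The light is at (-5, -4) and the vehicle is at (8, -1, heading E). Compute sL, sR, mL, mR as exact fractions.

20/87 4/15 22/145 20/87

left sensor world pos  = (10, 2); dL² = 261
right sensor world pos = (10, -4); dR² = 225
sL = 60/261 = 20/87
sR = 60/225 = 4/15
mL = -1/2·sL + 1·sR = 22/145
mR = 1·sL + 0·sR = 20/87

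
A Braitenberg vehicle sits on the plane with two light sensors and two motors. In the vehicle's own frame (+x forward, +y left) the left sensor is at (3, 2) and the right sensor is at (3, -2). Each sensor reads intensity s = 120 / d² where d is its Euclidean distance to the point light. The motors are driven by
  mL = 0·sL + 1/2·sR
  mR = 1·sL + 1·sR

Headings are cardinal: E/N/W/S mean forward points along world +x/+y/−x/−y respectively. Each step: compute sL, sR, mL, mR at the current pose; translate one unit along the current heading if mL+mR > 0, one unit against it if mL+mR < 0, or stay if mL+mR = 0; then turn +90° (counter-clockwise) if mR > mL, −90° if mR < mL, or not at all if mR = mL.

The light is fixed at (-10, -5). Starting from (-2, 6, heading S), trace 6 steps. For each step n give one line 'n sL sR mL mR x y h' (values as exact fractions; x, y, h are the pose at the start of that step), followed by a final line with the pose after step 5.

n=0: pose=(-2,6,S); sL=30/41, sR=6/5; mL=3/5, mR=396/205; mL+mR=519/205 → advance +1; mR−mL=273/205 → turn +1·90°
n=1: pose=(-2,5,E); sL=24/53, sR=24/37; mL=12/37, mR=2160/1961; mL+mR=2796/1961 → advance +1; mR−mL=1524/1961 → turn +1·90°
n=2: pose=(-1,5,N); sL=60/109, sR=12/29; mL=6/29, mR=3048/3161; mL+mR=3702/3161 → advance +1; mR−mL=2394/3161 → turn +1·90°
n=3: pose=(-1,6,W); sL=40/39, sR=24/41; mL=12/41, mR=2576/1599; mL+mR=3044/1599 → advance +1; mR−mL=2108/1599 → turn +1·90°
n=4: pose=(-2,6,S); sL=30/41, sR=6/5; mL=3/5, mR=396/205; mL+mR=519/205 → advance +1; mR−mL=273/205 → turn +1·90°
n=5: pose=(-2,5,E); sL=24/53, sR=24/37; mL=12/37, mR=2160/1961; mL+mR=2796/1961 → advance +1; mR−mL=1524/1961 → turn +1·90°

0 30/41 6/5 3/5 396/205 -2 6 S
1 24/53 24/37 12/37 2160/1961 -2 5 E
2 60/109 12/29 6/29 3048/3161 -1 5 N
3 40/39 24/41 12/41 2576/1599 -1 6 W
4 30/41 6/5 3/5 396/205 -2 6 S
5 24/53 24/37 12/37 2160/1961 -2 5 E
final -1 5 N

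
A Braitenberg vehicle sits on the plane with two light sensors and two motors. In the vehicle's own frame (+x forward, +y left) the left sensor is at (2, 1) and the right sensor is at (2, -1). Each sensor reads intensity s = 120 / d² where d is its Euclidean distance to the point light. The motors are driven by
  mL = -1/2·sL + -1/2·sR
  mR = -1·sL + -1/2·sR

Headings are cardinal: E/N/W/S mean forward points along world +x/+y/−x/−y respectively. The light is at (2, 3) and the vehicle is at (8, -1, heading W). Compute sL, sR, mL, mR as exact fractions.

left sensor world pos  = (6, -2); dL² = 41
right sensor world pos = (6, 0); dR² = 25
sL = 120/41 = 120/41
sR = 120/25 = 24/5
mL = -1/2·sL + -1/2·sR = -792/205
mR = -1·sL + -1/2·sR = -1092/205

120/41 24/5 -792/205 -1092/205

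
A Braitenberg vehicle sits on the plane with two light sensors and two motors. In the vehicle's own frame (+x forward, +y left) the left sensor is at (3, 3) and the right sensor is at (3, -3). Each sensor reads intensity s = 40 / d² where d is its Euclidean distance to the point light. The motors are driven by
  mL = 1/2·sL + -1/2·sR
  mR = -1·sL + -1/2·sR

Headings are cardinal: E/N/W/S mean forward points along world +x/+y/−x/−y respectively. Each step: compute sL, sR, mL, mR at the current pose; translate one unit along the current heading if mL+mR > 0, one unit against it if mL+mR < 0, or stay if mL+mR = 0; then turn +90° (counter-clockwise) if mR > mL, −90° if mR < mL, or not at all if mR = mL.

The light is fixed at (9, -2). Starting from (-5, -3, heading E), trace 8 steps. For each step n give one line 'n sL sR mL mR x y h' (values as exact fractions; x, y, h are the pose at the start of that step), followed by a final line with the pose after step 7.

n=0: pose=(-5,-3,E); sL=8/25, sR=40/137; mL=48/3425, mR=-1596/3425; mL+mR=-1548/3425 → advance -1; mR−mL=-12/25 → turn -1·90°
n=1: pose=(-6,-3,S); sL=1/4, sR=2/17; mL=9/136, mR=-21/68; mL+mR=-33/136 → advance -1; mR−mL=-3/8 → turn -1·90°
n=2: pose=(-6,-2,W); sL=40/333, sR=40/333; mL=0, mR=-20/111; mL+mR=-20/111 → advance -1; mR−mL=-20/111 → turn -1·90°
n=3: pose=(-5,-2,N); sL=20/149, sR=4/13; mL=-168/1937, mR=-558/1937; mL+mR=-726/1937 → advance -1; mR−mL=-30/149 → turn -1·90°
n=4: pose=(-5,-3,E); sL=8/25, sR=40/137; mL=48/3425, mR=-1596/3425; mL+mR=-1548/3425 → advance -1; mR−mL=-12/25 → turn -1·90°
n=5: pose=(-6,-3,S); sL=1/4, sR=2/17; mL=9/136, mR=-21/68; mL+mR=-33/136 → advance -1; mR−mL=-3/8 → turn -1·90°
n=6: pose=(-6,-2,W); sL=40/333, sR=40/333; mL=0, mR=-20/111; mL+mR=-20/111 → advance -1; mR−mL=-20/111 → turn -1·90°
n=7: pose=(-5,-2,N); sL=20/149, sR=4/13; mL=-168/1937, mR=-558/1937; mL+mR=-726/1937 → advance -1; mR−mL=-30/149 → turn -1·90°

0 8/25 40/137 48/3425 -1596/3425 -5 -3 E
1 1/4 2/17 9/136 -21/68 -6 -3 S
2 40/333 40/333 0 -20/111 -6 -2 W
3 20/149 4/13 -168/1937 -558/1937 -5 -2 N
4 8/25 40/137 48/3425 -1596/3425 -5 -3 E
5 1/4 2/17 9/136 -21/68 -6 -3 S
6 40/333 40/333 0 -20/111 -6 -2 W
7 20/149 4/13 -168/1937 -558/1937 -5 -2 N
final -5 -3 E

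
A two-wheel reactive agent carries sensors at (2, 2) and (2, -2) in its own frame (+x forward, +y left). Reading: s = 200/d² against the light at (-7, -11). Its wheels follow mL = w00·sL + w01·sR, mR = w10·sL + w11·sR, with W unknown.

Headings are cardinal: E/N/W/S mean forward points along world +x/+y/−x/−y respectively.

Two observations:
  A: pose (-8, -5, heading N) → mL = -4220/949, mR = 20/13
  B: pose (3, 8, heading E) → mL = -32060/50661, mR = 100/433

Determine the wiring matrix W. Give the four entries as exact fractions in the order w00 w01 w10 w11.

-1/2 -1 0 1/2

obs A: pose=(-8,-5,N) → sL=200/73, sR=40/13, mL=-4220/949, mR=20/13
obs B: pose=(3,8,E) → sL=40/117, sR=200/433, mL=-32060/50661, mR=100/433
sensor matrix S = [[200/73, 40/13], [40/117, 200/433]]; det S = 10265600/48077289
solve [mL_A; mL_B] = S·[w00; w01] and [mR_A; mR_B] = S·[w10; w11]:
  w00 = -1/2, w01 = -1, w10 = 0, w11 = 1/2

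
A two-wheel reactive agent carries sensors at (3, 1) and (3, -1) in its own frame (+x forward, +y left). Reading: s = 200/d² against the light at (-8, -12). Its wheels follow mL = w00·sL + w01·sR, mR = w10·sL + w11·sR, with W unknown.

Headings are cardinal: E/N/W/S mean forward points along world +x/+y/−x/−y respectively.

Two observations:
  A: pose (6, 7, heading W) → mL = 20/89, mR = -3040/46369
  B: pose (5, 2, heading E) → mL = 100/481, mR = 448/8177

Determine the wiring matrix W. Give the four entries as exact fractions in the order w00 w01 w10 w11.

1/2 0 -1 1

obs A: pose=(6,7,W) → sL=40/89, sR=200/521, mL=20/89, mR=-3040/46369
obs B: pose=(5,2,E) → sL=200/481, sR=8/17, mL=100/481, mR=448/8177
sensor matrix S = [[40/89, 200/521], [200/481, 8/17]]; det S = 19672320/379159313
solve [mL_A; mL_B] = S·[w00; w01] and [mR_A; mR_B] = S·[w10; w11]:
  w00 = 1/2, w01 = 0, w10 = -1, w11 = 1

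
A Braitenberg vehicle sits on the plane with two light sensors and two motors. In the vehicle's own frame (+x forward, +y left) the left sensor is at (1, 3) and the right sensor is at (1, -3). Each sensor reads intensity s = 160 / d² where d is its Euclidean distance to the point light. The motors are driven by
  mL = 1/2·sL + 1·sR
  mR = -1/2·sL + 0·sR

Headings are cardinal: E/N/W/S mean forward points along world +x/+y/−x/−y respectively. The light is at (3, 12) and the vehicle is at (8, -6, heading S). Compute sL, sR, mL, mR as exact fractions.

left sensor world pos  = (11, -7); dL² = 425
right sensor world pos = (5, -7); dR² = 365
sL = 160/425 = 32/85
sR = 160/365 = 32/73
mL = 1/2·sL + 1·sR = 3888/6205
mR = -1/2·sL + 0·sR = -16/85

32/85 32/73 3888/6205 -16/85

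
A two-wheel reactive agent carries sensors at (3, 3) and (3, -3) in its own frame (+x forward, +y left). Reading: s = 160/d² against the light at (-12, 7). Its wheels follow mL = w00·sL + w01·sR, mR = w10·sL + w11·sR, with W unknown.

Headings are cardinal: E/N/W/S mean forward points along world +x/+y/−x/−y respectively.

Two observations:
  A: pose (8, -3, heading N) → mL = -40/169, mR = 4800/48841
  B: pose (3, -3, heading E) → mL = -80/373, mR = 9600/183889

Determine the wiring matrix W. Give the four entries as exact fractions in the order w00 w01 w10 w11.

obs A: pose=(8,-3,N) → sL=80/169, sR=80/289, mL=-40/169, mR=4800/48841
obs B: pose=(3,-3,E) → sL=160/373, sR=160/493, mL=-80/373, mR=9600/183889
sensor matrix S = [[80/169, 80/289], [160/373, 160/493]]; det S = 18432000/528313097
solve [mL_A; mL_B] = S·[w00; w01] and [mR_A; mR_B] = S·[w10; w11]:
  w00 = -1/2, w01 = 0, w10 = 1/2, w11 = -1/2

-1/2 0 1/2 -1/2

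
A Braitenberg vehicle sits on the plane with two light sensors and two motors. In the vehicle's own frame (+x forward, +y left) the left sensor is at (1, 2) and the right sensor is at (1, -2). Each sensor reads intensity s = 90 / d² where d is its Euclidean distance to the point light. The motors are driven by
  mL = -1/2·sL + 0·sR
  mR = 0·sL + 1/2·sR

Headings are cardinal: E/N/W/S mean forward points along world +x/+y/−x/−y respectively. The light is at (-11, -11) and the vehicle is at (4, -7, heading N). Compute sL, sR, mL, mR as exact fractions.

left sensor world pos  = (2, -6); dL² = 194
right sensor world pos = (6, -6); dR² = 314
sL = 90/194 = 45/97
sR = 90/314 = 45/157
mL = -1/2·sL + 0·sR = -45/194
mR = 0·sL + 1/2·sR = 45/314

45/97 45/157 -45/194 45/314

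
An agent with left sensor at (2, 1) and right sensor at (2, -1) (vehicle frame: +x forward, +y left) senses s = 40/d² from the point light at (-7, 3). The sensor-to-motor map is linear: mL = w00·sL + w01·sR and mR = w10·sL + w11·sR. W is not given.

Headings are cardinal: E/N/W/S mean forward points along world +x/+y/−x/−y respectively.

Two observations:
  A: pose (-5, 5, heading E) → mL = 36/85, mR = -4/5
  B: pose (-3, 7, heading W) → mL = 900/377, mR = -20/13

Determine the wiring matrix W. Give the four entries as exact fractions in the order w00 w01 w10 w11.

1 -1/2 -1/2 0

obs A: pose=(-5,5,E) → sL=8/5, sR=40/17, mL=36/85, mR=-4/5
obs B: pose=(-3,7,W) → sL=40/13, sR=40/29, mL=900/377, mR=-20/13
sensor matrix S = [[8/5, 40/17], [40/13, 40/29]]; det S = -32256/6409
solve [mL_A; mL_B] = S·[w00; w01] and [mR_A; mR_B] = S·[w10; w11]:
  w00 = 1, w01 = -1/2, w10 = -1/2, w11 = 0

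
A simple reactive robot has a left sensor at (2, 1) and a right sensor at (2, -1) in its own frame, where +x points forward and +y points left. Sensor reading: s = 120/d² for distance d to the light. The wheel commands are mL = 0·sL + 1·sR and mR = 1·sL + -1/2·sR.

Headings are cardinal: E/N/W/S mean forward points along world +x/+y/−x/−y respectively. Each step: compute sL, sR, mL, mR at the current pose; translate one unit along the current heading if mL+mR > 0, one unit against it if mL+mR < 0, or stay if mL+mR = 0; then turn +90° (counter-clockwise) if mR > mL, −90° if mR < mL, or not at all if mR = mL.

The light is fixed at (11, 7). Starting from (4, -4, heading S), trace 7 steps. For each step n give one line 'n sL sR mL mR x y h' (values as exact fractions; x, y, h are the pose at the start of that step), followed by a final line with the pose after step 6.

0 24/41 120/233 120/233 3132/9553 4 -4 S
1 12/25 60/101 60/101 462/2525 4 -5 W
2 120/181 120/149 120/149 7020/26969 3 -5 N
3 15/17 2/3 2/3 28/51 3 -4 E
4 24/41 120/233 120/233 3132/9553 4 -4 S
5 12/25 60/101 60/101 462/2525 4 -5 W
6 120/181 120/149 120/149 7020/26969 3 -5 N
final 3 -4 E

n=0: pose=(4,-4,S); sL=24/41, sR=120/233; mL=120/233, mR=3132/9553; mL+mR=8052/9553 → advance +1; mR−mL=-1788/9553 → turn -1·90°
n=1: pose=(4,-5,W); sL=12/25, sR=60/101; mL=60/101, mR=462/2525; mL+mR=1962/2525 → advance +1; mR−mL=-1038/2525 → turn -1·90°
n=2: pose=(3,-5,N); sL=120/181, sR=120/149; mL=120/149, mR=7020/26969; mL+mR=28740/26969 → advance +1; mR−mL=-14700/26969 → turn -1·90°
n=3: pose=(3,-4,E); sL=15/17, sR=2/3; mL=2/3, mR=28/51; mL+mR=62/51 → advance +1; mR−mL=-2/17 → turn -1·90°
n=4: pose=(4,-4,S); sL=24/41, sR=120/233; mL=120/233, mR=3132/9553; mL+mR=8052/9553 → advance +1; mR−mL=-1788/9553 → turn -1·90°
n=5: pose=(4,-5,W); sL=12/25, sR=60/101; mL=60/101, mR=462/2525; mL+mR=1962/2525 → advance +1; mR−mL=-1038/2525 → turn -1·90°
n=6: pose=(3,-5,N); sL=120/181, sR=120/149; mL=120/149, mR=7020/26969; mL+mR=28740/26969 → advance +1; mR−mL=-14700/26969 → turn -1·90°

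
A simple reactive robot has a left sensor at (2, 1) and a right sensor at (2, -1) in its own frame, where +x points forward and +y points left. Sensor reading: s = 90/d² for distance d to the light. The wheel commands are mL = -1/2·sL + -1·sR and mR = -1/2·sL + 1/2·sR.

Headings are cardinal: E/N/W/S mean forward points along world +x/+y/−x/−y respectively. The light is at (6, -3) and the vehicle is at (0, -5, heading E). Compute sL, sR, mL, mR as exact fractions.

left sensor world pos  = (2, -4); dL² = 17
right sensor world pos = (2, -6); dR² = 25
sL = 90/17 = 90/17
sR = 90/25 = 18/5
mL = -1/2·sL + -1·sR = -531/85
mR = -1/2·sL + 1/2·sR = -72/85

90/17 18/5 -531/85 -72/85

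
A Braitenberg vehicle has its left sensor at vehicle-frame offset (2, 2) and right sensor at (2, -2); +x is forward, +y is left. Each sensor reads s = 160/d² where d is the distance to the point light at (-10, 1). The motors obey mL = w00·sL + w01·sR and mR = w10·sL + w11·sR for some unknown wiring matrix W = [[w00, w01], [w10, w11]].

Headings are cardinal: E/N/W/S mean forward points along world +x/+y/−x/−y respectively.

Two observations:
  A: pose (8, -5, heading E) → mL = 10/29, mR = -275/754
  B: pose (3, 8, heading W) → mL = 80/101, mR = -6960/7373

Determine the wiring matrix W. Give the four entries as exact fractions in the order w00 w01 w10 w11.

0 1 -1/2 -1/2

obs A: pose=(8,-5,E) → sL=5/13, sR=10/29, mL=10/29, mR=-275/754
obs B: pose=(3,8,W) → sL=80/73, sR=80/101, mL=80/101, mR=-6960/7373
sensor matrix S = [[5/13, 10/29], [80/73, 80/101]]; det S = -203600/2779621
solve [mL_A; mL_B] = S·[w00; w01] and [mR_A; mR_B] = S·[w10; w11]:
  w00 = 0, w01 = 1, w10 = -1/2, w11 = -1/2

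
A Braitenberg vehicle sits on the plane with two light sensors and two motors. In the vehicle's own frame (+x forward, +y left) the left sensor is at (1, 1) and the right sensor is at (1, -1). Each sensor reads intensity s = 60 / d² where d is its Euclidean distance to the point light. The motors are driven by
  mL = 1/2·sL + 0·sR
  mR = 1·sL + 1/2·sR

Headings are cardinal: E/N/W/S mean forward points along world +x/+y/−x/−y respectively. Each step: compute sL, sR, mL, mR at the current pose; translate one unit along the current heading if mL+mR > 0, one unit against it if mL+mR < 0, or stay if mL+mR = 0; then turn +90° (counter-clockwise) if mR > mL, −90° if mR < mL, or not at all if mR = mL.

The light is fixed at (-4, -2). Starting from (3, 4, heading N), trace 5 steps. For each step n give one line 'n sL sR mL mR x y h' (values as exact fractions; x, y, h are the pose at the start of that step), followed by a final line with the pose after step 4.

0 12/17 60/113 6/17 1866/1921 3 4 N
1 5/6 3/5 5/12 17/15 3 5 W
2 12/17 60/61 6/17 1242/1037 2 5 S
3 30/49 30/37 15/49 1845/1813 2 4 E
4 12/17 60/113 6/17 1866/1921 3 4 N
final 3 5 W

n=0: pose=(3,4,N); sL=12/17, sR=60/113; mL=6/17, mR=1866/1921; mL+mR=2544/1921 → advance +1; mR−mL=1188/1921 → turn +1·90°
n=1: pose=(3,5,W); sL=5/6, sR=3/5; mL=5/12, mR=17/15; mL+mR=31/20 → advance +1; mR−mL=43/60 → turn +1·90°
n=2: pose=(2,5,S); sL=12/17, sR=60/61; mL=6/17, mR=1242/1037; mL+mR=1608/1037 → advance +1; mR−mL=876/1037 → turn +1·90°
n=3: pose=(2,4,E); sL=30/49, sR=30/37; mL=15/49, mR=1845/1813; mL+mR=2400/1813 → advance +1; mR−mL=1290/1813 → turn +1·90°
n=4: pose=(3,4,N); sL=12/17, sR=60/113; mL=6/17, mR=1866/1921; mL+mR=2544/1921 → advance +1; mR−mL=1188/1921 → turn +1·90°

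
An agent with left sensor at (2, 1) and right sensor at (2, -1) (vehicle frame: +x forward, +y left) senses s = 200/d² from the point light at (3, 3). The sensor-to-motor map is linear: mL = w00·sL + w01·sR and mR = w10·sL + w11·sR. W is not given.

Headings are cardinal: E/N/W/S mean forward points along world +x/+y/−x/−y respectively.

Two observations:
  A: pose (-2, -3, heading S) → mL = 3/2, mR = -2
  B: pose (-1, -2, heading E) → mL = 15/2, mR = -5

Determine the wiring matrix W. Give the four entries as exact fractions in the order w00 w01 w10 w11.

1 -1/2 0 -1

obs A: pose=(-2,-3,S) → sL=5/2, sR=2, mL=3/2, mR=-2
obs B: pose=(-1,-2,E) → sL=10, sR=5, mL=15/2, mR=-5
sensor matrix S = [[5/2, 2], [10, 5]]; det S = -15/2
solve [mL_A; mL_B] = S·[w00; w01] and [mR_A; mR_B] = S·[w10; w11]:
  w00 = 1, w01 = -1/2, w10 = 0, w11 = -1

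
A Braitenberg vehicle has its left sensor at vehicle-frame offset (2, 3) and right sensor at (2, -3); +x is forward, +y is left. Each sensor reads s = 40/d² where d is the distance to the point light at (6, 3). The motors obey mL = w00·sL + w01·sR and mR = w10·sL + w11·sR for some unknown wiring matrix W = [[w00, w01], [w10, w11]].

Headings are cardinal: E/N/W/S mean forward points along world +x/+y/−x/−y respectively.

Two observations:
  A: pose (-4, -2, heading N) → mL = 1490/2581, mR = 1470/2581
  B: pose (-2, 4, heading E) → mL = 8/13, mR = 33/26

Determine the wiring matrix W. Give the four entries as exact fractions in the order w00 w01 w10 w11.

-1/2 1 1 1/2

obs A: pose=(-4,-2,N) → sL=20/89, sR=20/29, mL=1490/2581, mR=1470/2581
obs B: pose=(-2,4,E) → sL=10/13, sR=1, mL=8/13, mR=33/26
sensor matrix S = [[20/89, 20/29], [10/13, 1]]; det S = -10260/33553
solve [mL_A; mL_B] = S·[w00; w01] and [mR_A; mR_B] = S·[w10; w11]:
  w00 = -1/2, w01 = 1, w10 = 1, w11 = 1/2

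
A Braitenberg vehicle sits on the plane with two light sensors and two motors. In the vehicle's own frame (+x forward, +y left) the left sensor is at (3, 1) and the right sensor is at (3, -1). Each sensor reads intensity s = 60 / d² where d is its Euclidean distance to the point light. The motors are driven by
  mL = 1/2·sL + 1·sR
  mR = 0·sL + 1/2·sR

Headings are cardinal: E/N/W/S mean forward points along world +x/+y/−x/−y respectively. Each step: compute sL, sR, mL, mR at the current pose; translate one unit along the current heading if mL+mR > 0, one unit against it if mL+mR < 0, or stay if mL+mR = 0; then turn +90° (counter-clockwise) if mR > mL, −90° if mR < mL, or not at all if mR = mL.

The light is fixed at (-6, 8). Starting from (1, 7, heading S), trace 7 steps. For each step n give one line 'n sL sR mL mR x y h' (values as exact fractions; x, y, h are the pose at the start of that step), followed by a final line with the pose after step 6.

n=0: pose=(1,7,S); sL=3/4, sR=15/13; mL=159/104, mR=15/26; mL+mR=219/104 → advance +1; mR−mL=-99/104 → turn -1·90°
n=1: pose=(1,6,W); sL=12/5, sR=60/17; mL=402/85, mR=30/17; mL+mR=552/85 → advance +1; mR−mL=-252/85 → turn -1·90°
n=2: pose=(0,6,N); sL=30/13, sR=6/5; mL=153/65, mR=3/5; mL+mR=192/65 → advance +1; mR−mL=-114/65 → turn -1·90°
n=3: pose=(0,7,E); sL=20/27, sR=12/17; mL=494/459, mR=6/17; mL+mR=656/459 → advance +1; mR−mL=-332/459 → turn -1·90°
n=4: pose=(1,7,S); sL=3/4, sR=15/13; mL=159/104, mR=15/26; mL+mR=219/104 → advance +1; mR−mL=-99/104 → turn -1·90°
n=5: pose=(1,6,W); sL=12/5, sR=60/17; mL=402/85, mR=30/17; mL+mR=552/85 → advance +1; mR−mL=-252/85 → turn -1·90°
n=6: pose=(0,6,N); sL=30/13, sR=6/5; mL=153/65, mR=3/5; mL+mR=192/65 → advance +1; mR−mL=-114/65 → turn -1·90°

0 3/4 15/13 159/104 15/26 1 7 S
1 12/5 60/17 402/85 30/17 1 6 W
2 30/13 6/5 153/65 3/5 0 6 N
3 20/27 12/17 494/459 6/17 0 7 E
4 3/4 15/13 159/104 15/26 1 7 S
5 12/5 60/17 402/85 30/17 1 6 W
6 30/13 6/5 153/65 3/5 0 6 N
final 0 7 E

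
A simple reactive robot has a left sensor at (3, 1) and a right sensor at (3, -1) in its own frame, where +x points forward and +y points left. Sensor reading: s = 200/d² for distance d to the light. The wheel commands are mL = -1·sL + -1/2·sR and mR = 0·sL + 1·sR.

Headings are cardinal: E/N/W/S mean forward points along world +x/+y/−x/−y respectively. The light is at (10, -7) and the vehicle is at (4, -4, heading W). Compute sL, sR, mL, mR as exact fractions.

left sensor world pos  = (1, -5); dL² = 85
right sensor world pos = (1, -3); dR² = 97
sL = 200/85 = 40/17
sR = 200/97 = 200/97
mL = -1·sL + -1/2·sR = -5580/1649
mR = 0·sL + 1·sR = 200/97

40/17 200/97 -5580/1649 200/97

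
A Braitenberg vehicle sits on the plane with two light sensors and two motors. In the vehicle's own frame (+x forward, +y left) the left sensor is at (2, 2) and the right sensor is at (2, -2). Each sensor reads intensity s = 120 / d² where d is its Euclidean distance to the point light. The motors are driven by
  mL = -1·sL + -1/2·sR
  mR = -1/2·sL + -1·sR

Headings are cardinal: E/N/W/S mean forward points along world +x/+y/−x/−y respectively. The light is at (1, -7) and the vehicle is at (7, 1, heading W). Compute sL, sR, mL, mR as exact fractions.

30/13 30/29 -1065/377 -825/377

left sensor world pos  = (5, -1); dL² = 52
right sensor world pos = (5, 3); dR² = 116
sL = 120/52 = 30/13
sR = 120/116 = 30/29
mL = -1·sL + -1/2·sR = -1065/377
mR = -1/2·sL + -1·sR = -825/377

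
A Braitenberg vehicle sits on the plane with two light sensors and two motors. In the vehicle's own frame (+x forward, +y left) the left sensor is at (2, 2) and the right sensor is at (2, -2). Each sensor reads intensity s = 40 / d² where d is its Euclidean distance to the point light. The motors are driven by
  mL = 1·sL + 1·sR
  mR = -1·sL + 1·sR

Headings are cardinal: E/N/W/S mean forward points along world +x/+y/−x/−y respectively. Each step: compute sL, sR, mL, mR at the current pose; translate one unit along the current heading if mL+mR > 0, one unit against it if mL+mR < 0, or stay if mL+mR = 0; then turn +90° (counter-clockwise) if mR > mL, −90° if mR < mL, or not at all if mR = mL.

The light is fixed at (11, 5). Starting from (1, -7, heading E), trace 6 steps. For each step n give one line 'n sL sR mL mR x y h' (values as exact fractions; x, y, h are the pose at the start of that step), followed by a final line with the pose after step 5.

n=0: pose=(1,-7,E); sL=10/41, sR=2/13; mL=212/533, mR=-48/533; mL+mR=4/13 → advance +1; mR−mL=-20/41 → turn -1·90°
n=1: pose=(2,-7,S); sL=8/49, sR=40/317; mL=4496/15533, mR=-576/15533; mL+mR=80/317 → advance +1; mR−mL=-16/49 → turn -1·90°
n=2: pose=(2,-8,W); sL=20/173, sR=20/121; mL=5880/20933, mR=1040/20933; mL+mR=40/121 → advance +1; mR−mL=-40/173 → turn -1·90°
n=3: pose=(1,-8,N); sL=8/53, sR=8/37; mL=720/1961, mR=128/1961; mL+mR=16/37 → advance +1; mR−mL=-16/53 → turn -1·90°
n=4: pose=(1,-7,E); sL=10/41, sR=2/13; mL=212/533, mR=-48/533; mL+mR=4/13 → advance +1; mR−mL=-20/41 → turn -1·90°
n=5: pose=(2,-7,S); sL=8/49, sR=40/317; mL=4496/15533, mR=-576/15533; mL+mR=80/317 → advance +1; mR−mL=-16/49 → turn -1·90°

0 10/41 2/13 212/533 -48/533 1 -7 E
1 8/49 40/317 4496/15533 -576/15533 2 -7 S
2 20/173 20/121 5880/20933 1040/20933 2 -8 W
3 8/53 8/37 720/1961 128/1961 1 -8 N
4 10/41 2/13 212/533 -48/533 1 -7 E
5 8/49 40/317 4496/15533 -576/15533 2 -7 S
final 2 -8 W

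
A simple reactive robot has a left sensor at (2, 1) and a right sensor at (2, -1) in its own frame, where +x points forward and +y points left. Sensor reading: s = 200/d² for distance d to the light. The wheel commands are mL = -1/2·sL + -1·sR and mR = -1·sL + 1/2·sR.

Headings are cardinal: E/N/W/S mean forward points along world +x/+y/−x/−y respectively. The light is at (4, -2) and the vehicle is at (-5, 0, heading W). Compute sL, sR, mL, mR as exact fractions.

left sensor world pos  = (-7, -1); dL² = 122
right sensor world pos = (-7, 1); dR² = 130
sL = 200/122 = 100/61
sR = 200/130 = 20/13
mL = -1/2·sL + -1·sR = -1870/793
mR = -1·sL + 1/2·sR = -690/793

100/61 20/13 -1870/793 -690/793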